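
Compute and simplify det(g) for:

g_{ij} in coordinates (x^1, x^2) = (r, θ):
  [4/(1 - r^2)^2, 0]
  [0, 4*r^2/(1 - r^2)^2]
For a 2×2 metric: det(g) = g_{11}·g_{22} - g_{12}·g_{21}
= (4/(1 - r^2)^2)·(4*r^2/(1 - r^2)^2) - (0)·(0)
= 16*r^2/(1 - r^2)^4 - 0
det(g) = 16*r^2/(1 - r^2)^4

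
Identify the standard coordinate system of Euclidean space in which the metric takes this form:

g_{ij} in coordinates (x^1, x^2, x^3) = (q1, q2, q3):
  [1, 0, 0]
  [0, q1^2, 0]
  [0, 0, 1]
The line element ds^2 = dq1^2 + q1^2 dq2^2 + dq3^2 is dr^2 + r^2 dθ^2 + dz^2 with q1 = r, q2 = θ, q3 = z.
cylindrical coordinates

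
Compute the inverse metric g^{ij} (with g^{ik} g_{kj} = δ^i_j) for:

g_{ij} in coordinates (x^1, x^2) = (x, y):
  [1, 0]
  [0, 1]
The metric is diagonal, so g^{ij} is diagonal with entries 1/g_{ii}: diag(1, 1).
g^{ij}:
  [1, 0]
  [0, 1]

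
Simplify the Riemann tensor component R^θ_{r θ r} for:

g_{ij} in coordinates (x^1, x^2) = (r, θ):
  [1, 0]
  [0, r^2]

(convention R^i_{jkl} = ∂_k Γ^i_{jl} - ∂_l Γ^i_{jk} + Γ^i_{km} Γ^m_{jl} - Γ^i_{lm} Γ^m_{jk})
Non-zero Christoffel symbols (Γ^k_{ij} = Γ^k_{ji}):
Γ^r_{θ θ} = -r
Γ^θ_{r θ} = 1/r
R^θ_{r θ r} = ∂_θ Γ^θ_{r r} - ∂_r Γ^θ_{r θ} + Γ^θ_{θ m} Γ^m_{r r} - Γ^θ_{r m} Γ^m_{r θ}
  = (0) - (-1/r^2) + (0) - (1/r^2) = 0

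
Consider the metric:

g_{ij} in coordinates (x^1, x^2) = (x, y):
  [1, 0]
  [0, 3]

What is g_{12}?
With x^1 = x, x^2 = y, g_{12} = g_{xy} is the row-1, column-2 entry of the matrix.
g_{12} = 0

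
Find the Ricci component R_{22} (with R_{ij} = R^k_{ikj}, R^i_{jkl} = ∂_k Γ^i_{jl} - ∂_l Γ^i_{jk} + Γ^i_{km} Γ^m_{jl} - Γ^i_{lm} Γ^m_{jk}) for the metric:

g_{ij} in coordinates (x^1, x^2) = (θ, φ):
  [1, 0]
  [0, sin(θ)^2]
Non-zero Christoffel symbols (Γ^k_{ij} = Γ^k_{ji}):
Γ^θ_{φ φ} = -sin(2*θ)/2
Γ^φ_{θ φ} = 1/tan(θ)
R^θ_{φ θ φ} = ∂_θ Γ^θ_{φ φ} - ∂_φ Γ^θ_{φ θ} + Γ^θ_{θ m} Γ^m_{φ φ} - Γ^θ_{φ m} Γ^m_{φ θ}
  = (-cos(2*θ)) - (0) + (0) - (-cos(θ)^2) = sin(θ)^2
R^φ_{φ φ φ} = 0 (a repeated index in an antisymmetric pair)
R_{φφ} = R^θ_{φ θ φ} + R^φ_{φ φ φ} = (sin(θ)^2) + (0) = sin(θ)^2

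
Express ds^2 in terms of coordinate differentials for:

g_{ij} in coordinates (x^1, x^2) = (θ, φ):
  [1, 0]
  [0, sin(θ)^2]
ds^2 = g_{ij} dx^i dx^j; only the non-zero components contribute.
ds^2 = dθ^2 + sin(θ)^2 dφ^2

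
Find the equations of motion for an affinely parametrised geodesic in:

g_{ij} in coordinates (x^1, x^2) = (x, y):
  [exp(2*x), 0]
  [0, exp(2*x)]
Geodesic equation: d^2x^k/dλ^2 + Γ^k_{ij} (dx^i/dλ)(dx^j/dλ) = 0.
Non-zero Christoffel symbols:
Γ^x_{x x} = 1
Γ^x_{y y} = -1
Γ^y_{x y} = 1
Substituting (the symmetric pair Γ^k_{ij}, Γ^k_{ji} combines into a factor 2):
d^2x/dλ^2 + (dx/dλ)^2 - (dy/dλ)^2 = 0
d^2y/dλ^2 + 2 (dx/dλ)(dy/dλ) = 0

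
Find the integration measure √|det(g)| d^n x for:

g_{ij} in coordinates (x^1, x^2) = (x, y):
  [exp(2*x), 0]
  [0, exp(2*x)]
det(g) = exp(4*x)
√|det(g)| = exp(2*x)
Volume element: dV = exp(2*x) dx dy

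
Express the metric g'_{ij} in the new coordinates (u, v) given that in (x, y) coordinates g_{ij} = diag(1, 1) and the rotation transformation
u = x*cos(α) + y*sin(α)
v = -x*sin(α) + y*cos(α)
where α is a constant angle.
Invert the transformation: x = u*cos(α) - v*sin(α), y = u*sin(α) + v*cos(α)
g'_{ij} = (∂x^k/∂x'^i)(∂x^l/∂x'^j) g_{kl}; with g_{kl} = δ_{kl} this is Σ_k (∂x^k/∂x'^i)(∂x^k/∂x'^j).
Jacobian: ∂x/∂u = cos(α), ∂x/∂v = -sin(α), ∂y/∂u = sin(α), ∂y/∂v = cos(α)
g'_{uu} = (cos(α))(cos(α)) + (sin(α))(sin(α)) = 1
g'_{uv} = (cos(α))(-sin(α)) + (sin(α))(cos(α)) = 0
g'_{vv} = (-sin(α))(-sin(α)) + (cos(α))(cos(α)) = 1
g'_{ij} = diag(1, 1)
The Euclidean metric is invariant under rotations.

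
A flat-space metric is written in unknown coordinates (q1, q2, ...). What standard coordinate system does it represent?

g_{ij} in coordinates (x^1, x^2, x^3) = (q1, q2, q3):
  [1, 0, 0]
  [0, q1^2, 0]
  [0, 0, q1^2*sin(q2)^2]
The line element ds^2 = dq1^2 + q1^2 dq2^2 + q1^2 sin(q2)^2 dq3^2 is dr^2 + r^2 dθ^2 + r^2 sin(θ)^2 dφ^2 with q1 = r, q2 = θ, q3 = φ.
spherical coordinates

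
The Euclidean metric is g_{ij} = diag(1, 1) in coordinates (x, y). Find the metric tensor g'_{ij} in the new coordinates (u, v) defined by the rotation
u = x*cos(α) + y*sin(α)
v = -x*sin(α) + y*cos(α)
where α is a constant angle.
Invert the transformation: x = u*cos(α) - v*sin(α), y = u*sin(α) + v*cos(α)
g'_{ij} = (∂x^k/∂x'^i)(∂x^l/∂x'^j) g_{kl}; with g_{kl} = δ_{kl} this is Σ_k (∂x^k/∂x'^i)(∂x^k/∂x'^j).
Jacobian: ∂x/∂u = cos(α), ∂x/∂v = -sin(α), ∂y/∂u = sin(α), ∂y/∂v = cos(α)
g'_{uu} = (cos(α))(cos(α)) + (sin(α))(sin(α)) = 1
g'_{uv} = (cos(α))(-sin(α)) + (sin(α))(cos(α)) = 0
g'_{vv} = (-sin(α))(-sin(α)) + (cos(α))(cos(α)) = 1
g'_{ij} = diag(1, 1)
The Euclidean metric is invariant under rotations.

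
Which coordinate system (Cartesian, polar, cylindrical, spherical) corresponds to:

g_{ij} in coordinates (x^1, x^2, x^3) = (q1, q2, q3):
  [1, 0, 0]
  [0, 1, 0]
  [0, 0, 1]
All components are constant and the metric is the identity, i.e. orthonormal rectilinear coordinates.
Cartesian (3D) coordinates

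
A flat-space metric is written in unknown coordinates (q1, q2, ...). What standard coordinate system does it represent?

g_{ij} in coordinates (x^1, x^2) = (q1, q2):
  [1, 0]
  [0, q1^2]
The line element ds^2 = dq1^2 + q1^2 dq2^2 is dr^2 + r^2 dθ^2 with q1 = r, q2 = θ.
polar coordinates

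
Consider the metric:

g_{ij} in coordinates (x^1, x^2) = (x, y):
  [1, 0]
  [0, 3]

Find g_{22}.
With x^1 = x, x^2 = y, g_{22} = g_{yy} is the row-2, column-2 entry of the matrix.
g_{22} = 3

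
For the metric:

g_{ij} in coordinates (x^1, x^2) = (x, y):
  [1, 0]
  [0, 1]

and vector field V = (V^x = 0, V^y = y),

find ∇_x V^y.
All Christoffel symbols are zero.
∇_x V^y = ∂_x V^y + Γ^y_{x j} V^j
  = (0) + (0)(0) + (0)(y)
  = 0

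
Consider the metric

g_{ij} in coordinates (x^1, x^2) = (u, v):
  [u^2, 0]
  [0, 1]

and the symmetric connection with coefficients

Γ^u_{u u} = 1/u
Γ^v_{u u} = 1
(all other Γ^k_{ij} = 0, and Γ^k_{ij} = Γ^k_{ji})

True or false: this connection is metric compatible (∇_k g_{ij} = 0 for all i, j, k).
Using ∇_k g_{ij} = ∂_k g_{ij} - Γ^m_{ki} g_{mj} - Γ^m_{kj} g_{im}:
∇_u g_{uv} = (0) - (1) - (0) = -1 ≠ 0
So the connection is not metric compatible (it is not the Levi-Civita connection).
False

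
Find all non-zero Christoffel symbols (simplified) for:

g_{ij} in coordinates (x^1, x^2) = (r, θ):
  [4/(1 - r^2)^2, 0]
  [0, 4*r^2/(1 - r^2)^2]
Using Γ^k_{ij} = (1/2) g^{km} (∂_i g_{mj} + ∂_j g_{mi} - ∂_m g_{ij}); the metric is diagonal, so only the m = k term contributes.
Non-zero symbols (using the symmetry Γ^k_{ij} = Γ^k_{ji}):
Γ^r_{r r} = (1/2) g^{rr} (∂_r g_{rr} + ∂_r g_{rr} - ∂_r g_{rr}) = (1/2)((1 - r^2)^2/4)((16*r/(1 - r^2)^3) + (16*r/(1 - r^2)^3) - (16*r/(1 - r^2)^3)) = 2*r/(1 - r^2)
Γ^r_{θ θ} = (1/2) g^{rr} (∂_θ g_{rθ} + ∂_θ g_{rθ} - ∂_r g_{θθ}) = (1/2)((1 - r^2)^2/4)((0) + (0) - (-8*(r^3 + r)/(r^2 - 1)^3)) = (r^3 + r)/(r^2 - 1)
Γ^θ_{r θ} = (1/2) g^{θθ} (∂_r g_{θθ} + ∂_θ g_{θr} - ∂_θ g_{rθ}) = (1/2)((1 - r^2)^2/(4*r^2))((-8*(r^3 + r)/(r^2 - 1)^3) + (0) - (0)) = (-r^2 - 1)/(r^3 - r)
All other Christoffel symbols are zero.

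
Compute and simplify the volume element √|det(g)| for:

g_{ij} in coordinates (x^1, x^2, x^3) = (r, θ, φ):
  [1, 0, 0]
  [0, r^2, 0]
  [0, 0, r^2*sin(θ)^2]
det(g) = r^4*sin(θ)^2
√|det(g)| = r^2*sin(θ) (taking 0 < θ < π so that |sin(θ)| = sin(θ))
Volume element: dV = r^2*sin(θ) dr dθ dφ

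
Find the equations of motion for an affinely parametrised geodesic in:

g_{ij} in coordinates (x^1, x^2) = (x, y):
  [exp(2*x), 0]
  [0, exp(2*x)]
Geodesic equation: d^2x^k/dλ^2 + Γ^k_{ij} (dx^i/dλ)(dx^j/dλ) = 0.
Non-zero Christoffel symbols:
Γ^x_{x x} = 1
Γ^x_{y y} = -1
Γ^y_{x y} = 1
Substituting (the symmetric pair Γ^k_{ij}, Γ^k_{ji} combines into a factor 2):
d^2x/dλ^2 + (dx/dλ)^2 - (dy/dλ)^2 = 0
d^2y/dλ^2 + 2 (dx/dλ)(dy/dλ) = 0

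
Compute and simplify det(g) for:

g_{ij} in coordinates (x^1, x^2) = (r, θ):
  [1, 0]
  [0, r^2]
For a 2×2 metric: det(g) = g_{11}·g_{22} - g_{12}·g_{21}
= (1)·(r^2) - (0)·(0)
= r^2 - 0
det(g) = r^2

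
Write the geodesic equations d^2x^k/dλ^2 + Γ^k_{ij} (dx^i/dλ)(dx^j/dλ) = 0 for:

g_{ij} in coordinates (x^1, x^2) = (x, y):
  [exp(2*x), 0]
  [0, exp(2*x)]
Geodesic equation: d^2x^k/dλ^2 + Γ^k_{ij} (dx^i/dλ)(dx^j/dλ) = 0.
Non-zero Christoffel symbols:
Γ^x_{x x} = 1
Γ^x_{y y} = -1
Γ^y_{x y} = 1
Substituting (the symmetric pair Γ^k_{ij}, Γ^k_{ji} combines into a factor 2):
d^2x/dλ^2 + (dx/dλ)^2 - (dy/dλ)^2 = 0
d^2y/dλ^2 + 2 (dx/dλ)(dy/dλ) = 0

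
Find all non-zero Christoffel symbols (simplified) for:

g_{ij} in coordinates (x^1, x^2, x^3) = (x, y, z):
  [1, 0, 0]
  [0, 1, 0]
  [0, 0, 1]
Using Γ^k_{ij} = (1/2) g^{km} (∂_i g_{mj} + ∂_j g_{mi} - ∂_m g_{ij}); the metric is diagonal, so only the m = k term contributes.
Every metric component is constant, so all ∂_m g_{ij} = 0 and every Christoffel symbol vanishes.
All Christoffel symbols are zero.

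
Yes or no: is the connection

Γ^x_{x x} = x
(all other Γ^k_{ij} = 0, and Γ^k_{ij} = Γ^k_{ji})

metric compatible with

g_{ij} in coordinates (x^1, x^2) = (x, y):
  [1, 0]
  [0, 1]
Using ∇_k g_{ij} = ∂_k g_{ij} - Γ^m_{ki} g_{mj} - Γ^m_{kj} g_{im}:
∇_x g_{xx} = (0) - (x) - (x) = -2*x ≠ 0
So the connection is not metric compatible (it is not the Levi-Civita connection).
No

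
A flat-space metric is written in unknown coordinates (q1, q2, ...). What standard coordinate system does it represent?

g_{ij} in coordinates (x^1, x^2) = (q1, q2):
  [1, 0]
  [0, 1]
All components are constant and the metric is the identity, i.e. orthonormal rectilinear coordinates.
Cartesian (2D) coordinates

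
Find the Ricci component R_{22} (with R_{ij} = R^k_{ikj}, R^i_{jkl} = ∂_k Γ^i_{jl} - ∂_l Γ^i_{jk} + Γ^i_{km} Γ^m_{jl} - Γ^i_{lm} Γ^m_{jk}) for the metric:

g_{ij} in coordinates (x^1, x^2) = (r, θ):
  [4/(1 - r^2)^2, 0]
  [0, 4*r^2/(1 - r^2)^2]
Non-zero Christoffel symbols (Γ^k_{ij} = Γ^k_{ji}):
Γ^r_{r r} = 2*r/(1 - r^2)
Γ^r_{θ θ} = (r^3 + r)/(r^2 - 1)
Γ^θ_{r θ} = (-r^2 - 1)/(r^3 - r)
R^r_{θ r θ} = ∂_r Γ^r_{θ θ} - ∂_θ Γ^r_{θ r} + Γ^r_{r m} Γ^m_{θ θ} - Γ^r_{θ m} Γ^m_{θ r}
  = ((r^4 - 4*r^2 - 1)/(r^2 - 1)^2) - (0) + (-2*r^2*(r^2 + 1)/(r^2 - 1)^2) - (-(r^2 + 1)^2/(r^2 - 1)^2) = -4*r^2/(r^2 - 1)^2
R^θ_{θ θ θ} = 0 (a repeated index in an antisymmetric pair)
R_{θθ} = R^r_{θ r θ} + R^θ_{θ θ θ} = (-4*r^2/(r^2 - 1)^2) + (0) = -4*r^2/(r^2 - 1)^2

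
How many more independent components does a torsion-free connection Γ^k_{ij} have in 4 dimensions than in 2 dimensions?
Independent components in n dimensions: n × n(n+1)/2 = n^2(n+1)/2.
4D: 4 × 10 = 40
2D: 2 × 3 = 6
Difference = 40 - 6 = 34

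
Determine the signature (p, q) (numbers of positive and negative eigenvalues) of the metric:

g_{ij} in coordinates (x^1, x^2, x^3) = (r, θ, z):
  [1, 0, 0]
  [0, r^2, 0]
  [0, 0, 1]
The metric is diagonal, so its eigenvalues are the diagonal entries: 1, r^2, 1 (at a generic point, where coordinate-dependent entries are positive).
3 positive, 0 negative.
(3, 0) - Riemannian (positive definite)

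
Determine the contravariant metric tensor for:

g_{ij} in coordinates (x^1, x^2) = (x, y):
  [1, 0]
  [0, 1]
The metric is diagonal, so g^{ij} is diagonal with entries 1/g_{ii}: diag(1, 1).
g^{ij}:
  [1, 0]
  [0, 1]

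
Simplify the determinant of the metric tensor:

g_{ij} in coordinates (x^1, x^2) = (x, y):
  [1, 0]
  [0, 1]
For a 2×2 metric: det(g) = g_{11}·g_{22} - g_{12}·g_{21}
= (1)·(1) - (0)·(0)
= 1 - 0
det(g) = 1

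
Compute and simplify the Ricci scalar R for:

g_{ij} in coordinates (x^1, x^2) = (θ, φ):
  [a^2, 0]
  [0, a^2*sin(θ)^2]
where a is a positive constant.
Non-zero Christoffel symbols (Γ^k_{ij} = Γ^k_{ji}):
Γ^θ_{φ φ} = -sin(2*θ)/2
Γ^φ_{θ φ} = 1/tan(θ)
Ricci tensor (R_{ij} = R^k_{ikj}): R_{θθ} = 1, R_{θφ} = 0, R_{φφ} = sin(θ)^2
Inverse metric: g^{θθ} = 1/a^2, g^{φφ} = 1/(a^2*sin(θ)^2)
R = g^{ij} R_{ij} = (1/a^2)(1) + (1/(a^2*sin(θ)^2))(sin(θ)^2) = 2/a^2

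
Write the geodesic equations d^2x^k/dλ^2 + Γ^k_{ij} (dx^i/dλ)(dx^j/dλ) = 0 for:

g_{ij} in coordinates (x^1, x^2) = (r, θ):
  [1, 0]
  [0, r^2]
Geodesic equation: d^2x^k/dλ^2 + Γ^k_{ij} (dx^i/dλ)(dx^j/dλ) = 0.
Non-zero Christoffel symbols:
Γ^r_{θ θ} = -r
Γ^θ_{r θ} = 1/r
Substituting (the symmetric pair Γ^k_{ij}, Γ^k_{ji} combines into a factor 2):
d^2r/dλ^2 - r (dθ/dλ)^2 = 0
d^2θ/dλ^2 + (2/r) (dr/dλ)(dθ/dλ) = 0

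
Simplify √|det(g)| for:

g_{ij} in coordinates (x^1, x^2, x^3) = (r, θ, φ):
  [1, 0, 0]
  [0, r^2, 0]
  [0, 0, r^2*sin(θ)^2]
det(g) = r^4*sin(θ)^2
√|det(g)| = r^2*sin(θ) (taking 0 < θ < π so that |sin(θ)| = sin(θ))
Volume element: dV = r^2*sin(θ) dr dθ dφ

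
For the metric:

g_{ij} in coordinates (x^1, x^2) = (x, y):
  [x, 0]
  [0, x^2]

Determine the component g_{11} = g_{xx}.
With x^1 = x, x^2 = y, g_{11} = g_{xx} is the row-1, column-1 entry of the matrix.
g_{11} = x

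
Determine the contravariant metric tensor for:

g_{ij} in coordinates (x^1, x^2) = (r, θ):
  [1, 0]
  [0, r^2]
The metric is diagonal, so g^{ij} is diagonal with entries 1/g_{ii}: diag(1, 1/(r^2)).
g^{ij}:
  [1, 0]
  [0, 1/r^2]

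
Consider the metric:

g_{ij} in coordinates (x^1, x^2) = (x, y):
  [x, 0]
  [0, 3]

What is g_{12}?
With x^1 = x, x^2 = y, g_{12} = g_{xy} is the row-1, column-2 entry of the matrix.
g_{12} = 0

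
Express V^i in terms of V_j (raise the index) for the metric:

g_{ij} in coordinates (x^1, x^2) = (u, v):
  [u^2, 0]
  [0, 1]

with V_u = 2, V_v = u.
Inverse metric (diagonal): g^{uu} = 1/u^2, g^{vv} = 1
V^i = g^{ij} V_j:
V^u = (1/u^2)(2) + (0)(u) = 2/u^2
V^v = (0)(2) + (1)(u) = u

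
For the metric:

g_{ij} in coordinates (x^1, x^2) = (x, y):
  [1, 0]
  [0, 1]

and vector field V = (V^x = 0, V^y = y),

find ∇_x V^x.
All Christoffel symbols are zero.
∇_x V^x = ∂_x V^x + Γ^x_{x j} V^j
  = (0) + (0)(0) + (0)(y)
  = 0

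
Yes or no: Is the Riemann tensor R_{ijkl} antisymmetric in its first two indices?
R_{ijkl} = -R_{jikl} (follows from metric compatibility).
Yes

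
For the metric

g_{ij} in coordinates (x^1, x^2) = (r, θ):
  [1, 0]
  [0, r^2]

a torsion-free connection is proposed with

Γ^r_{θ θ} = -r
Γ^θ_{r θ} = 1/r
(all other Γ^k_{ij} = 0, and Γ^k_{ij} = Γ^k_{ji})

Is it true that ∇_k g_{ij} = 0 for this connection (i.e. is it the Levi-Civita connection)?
Using ∇_k g_{ij} = ∂_k g_{ij} - Γ^m_{ki} g_{mj} - Γ^m_{kj} g_{im}:
e.g. ∇_r g_{θθ} = (2*r) - (r) - (r) = 0
Every component ∇_k g_{ij} vanishes: the connection is metric compatible.
Yes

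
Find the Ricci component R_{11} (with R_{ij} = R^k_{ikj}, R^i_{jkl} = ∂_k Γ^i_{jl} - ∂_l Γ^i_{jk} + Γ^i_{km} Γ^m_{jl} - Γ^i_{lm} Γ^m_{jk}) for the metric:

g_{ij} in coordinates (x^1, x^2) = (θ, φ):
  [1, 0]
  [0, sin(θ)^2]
Non-zero Christoffel symbols (Γ^k_{ij} = Γ^k_{ji}):
Γ^θ_{φ φ} = -sin(2*θ)/2
Γ^φ_{θ φ} = 1/tan(θ)
R^θ_{θ θ θ} = 0 (a repeated index in an antisymmetric pair)
R^φ_{θ φ θ} = ∂_φ Γ^φ_{θ θ} - ∂_θ Γ^φ_{θ φ} + Γ^φ_{φ m} Γ^m_{θ θ} - Γ^φ_{θ m} Γ^m_{θ φ}
  = (0) - (-1/sin(θ)^2) + (0) - (1/tan(θ)^2) = 1
R_{θθ} = R^θ_{θ θ θ} + R^φ_{θ φ θ} = (0) + (1) = 1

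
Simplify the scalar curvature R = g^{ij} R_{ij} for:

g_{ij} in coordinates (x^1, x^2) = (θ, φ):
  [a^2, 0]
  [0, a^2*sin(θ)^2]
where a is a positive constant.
Non-zero Christoffel symbols (Γ^k_{ij} = Γ^k_{ji}):
Γ^θ_{φ φ} = -sin(2*θ)/2
Γ^φ_{θ φ} = 1/tan(θ)
Ricci tensor (R_{ij} = R^k_{ikj}): R_{θθ} = 1, R_{θφ} = 0, R_{φφ} = sin(θ)^2
Inverse metric: g^{θθ} = 1/a^2, g^{φφ} = 1/(a^2*sin(θ)^2)
R = g^{ij} R_{ij} = (1/a^2)(1) + (1/(a^2*sin(θ)^2))(sin(θ)^2) = 2/a^2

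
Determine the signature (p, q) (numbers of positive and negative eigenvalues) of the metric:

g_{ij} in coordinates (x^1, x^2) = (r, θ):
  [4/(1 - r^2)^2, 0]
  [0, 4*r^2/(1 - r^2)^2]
The metric is diagonal, so its eigenvalues are the diagonal entries: 4/(1 - r^2)^2, 4*r^2/(1 - r^2)^2 (at a generic point, where coordinate-dependent entries are positive).
2 positive, 0 negative.
(2, 0) - Riemannian (positive definite)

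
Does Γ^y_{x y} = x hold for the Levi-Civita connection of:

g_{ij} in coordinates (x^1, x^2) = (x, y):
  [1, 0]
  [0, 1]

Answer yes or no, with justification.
Γ^y_{x y} = (1/2) g^{yy} (∂_x g_{yy} + ∂_y g_{yx} - ∂_y g_{xy}) = (1/2)(1)((0) + (0) - (0)) = 0
This differs from the proposed value x.
No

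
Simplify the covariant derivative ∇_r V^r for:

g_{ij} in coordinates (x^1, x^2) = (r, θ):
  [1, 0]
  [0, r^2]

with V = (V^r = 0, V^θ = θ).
Non-zero Christoffel symbols:
Γ^r_{θ θ} = -r
Γ^θ_{r θ} = 1/r
∇_r V^r = ∂_r V^r + Γ^r_{r j} V^j
  = (0) + (0)(0) + (0)(θ)
  = 0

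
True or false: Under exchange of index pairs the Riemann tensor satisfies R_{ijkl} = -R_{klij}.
The pair-exchange symmetry has a plus sign: R_{ijkl} = +R_{klij}.
False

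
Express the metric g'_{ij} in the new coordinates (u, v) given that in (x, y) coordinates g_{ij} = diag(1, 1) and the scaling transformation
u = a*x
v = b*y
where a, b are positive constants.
Invert the transformation: x = u/a, y = v/b
g'_{ij} = (∂x^k/∂x'^i)(∂x^l/∂x'^j) g_{kl}; with g_{kl} = δ_{kl} this is Σ_k (∂x^k/∂x'^i)(∂x^k/∂x'^j).
Jacobian: ∂x/∂u = 1/a, ∂x/∂v = 0, ∂y/∂u = 0, ∂y/∂v = 1/b
g'_{uu} = (1/a)(1/a) + (0)(0) = 1/a^2
g'_{uv} = (1/a)(0) + (0)(1/b) = 0
g'_{vv} = (0)(0) + (1/b)(1/b) = 1/b^2
g'_{ij} = diag(1/a^2, 1/b^2)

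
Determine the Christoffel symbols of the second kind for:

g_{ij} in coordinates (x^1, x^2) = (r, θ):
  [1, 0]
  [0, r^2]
Using Γ^k_{ij} = (1/2) g^{km} (∂_i g_{mj} + ∂_j g_{mi} - ∂_m g_{ij}); the metric is diagonal, so only the m = k term contributes.
Non-zero symbols (using the symmetry Γ^k_{ij} = Γ^k_{ji}):
Γ^r_{θ θ} = (1/2) g^{rr} (∂_θ g_{rθ} + ∂_θ g_{rθ} - ∂_r g_{θθ}) = (1/2)(1)((0) + (0) - (2*r)) = -r
Γ^θ_{r θ} = (1/2) g^{θθ} (∂_r g_{θθ} + ∂_θ g_{θr} - ∂_θ g_{rθ}) = (1/2)(1/r^2)((2*r) + (0) - (0)) = 1/r
All other Christoffel symbols are zero.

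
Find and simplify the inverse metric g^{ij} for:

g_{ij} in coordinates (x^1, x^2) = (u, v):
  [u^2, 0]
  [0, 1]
The metric is diagonal, so g^{ij} is diagonal with entries 1/g_{ii}: diag(1/(u^2), 1).
g^{ij}:
  [1/u^2, 0]
  [0, 1]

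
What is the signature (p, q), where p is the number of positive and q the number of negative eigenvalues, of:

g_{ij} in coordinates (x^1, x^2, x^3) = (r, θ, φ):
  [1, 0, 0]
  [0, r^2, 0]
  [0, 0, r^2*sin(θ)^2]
The metric is diagonal, so its eigenvalues are the diagonal entries: 1, r^2, r^2*sin(θ)^2 (at a generic point, where coordinate-dependent entries are positive).
3 positive, 0 negative.
(3, 0) - Riemannian (positive definite)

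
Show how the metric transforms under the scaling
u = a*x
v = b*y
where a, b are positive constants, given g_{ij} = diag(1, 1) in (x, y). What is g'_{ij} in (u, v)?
Invert the transformation: x = u/a, y = v/b
g'_{ij} = (∂x^k/∂x'^i)(∂x^l/∂x'^j) g_{kl}; with g_{kl} = δ_{kl} this is Σ_k (∂x^k/∂x'^i)(∂x^k/∂x'^j).
Jacobian: ∂x/∂u = 1/a, ∂x/∂v = 0, ∂y/∂u = 0, ∂y/∂v = 1/b
g'_{uu} = (1/a)(1/a) + (0)(0) = 1/a^2
g'_{uv} = (1/a)(0) + (0)(1/b) = 0
g'_{vv} = (0)(0) + (1/b)(1/b) = 1/b^2
g'_{ij} = diag(1/a^2, 1/b^2)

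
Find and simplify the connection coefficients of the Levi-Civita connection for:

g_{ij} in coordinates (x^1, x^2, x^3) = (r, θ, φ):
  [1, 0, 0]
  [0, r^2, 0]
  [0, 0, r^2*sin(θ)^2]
Using Γ^k_{ij} = (1/2) g^{km} (∂_i g_{mj} + ∂_j g_{mi} - ∂_m g_{ij}); the metric is diagonal, so only the m = k term contributes.
Non-zero symbols (using the symmetry Γ^k_{ij} = Γ^k_{ji}):
Γ^r_{θ θ} = (1/2) g^{rr} (∂_θ g_{rθ} + ∂_θ g_{rθ} - ∂_r g_{θθ}) = (1/2)(1)((0) + (0) - (2*r)) = -r
Γ^r_{φ φ} = (1/2) g^{rr} (∂_φ g_{rφ} + ∂_φ g_{rφ} - ∂_r g_{φφ}) = (1/2)(1)((0) + (0) - (2*r*sin(θ)^2)) = -r*sin(θ)^2
Γ^θ_{r θ} = (1/2) g^{θθ} (∂_r g_{θθ} + ∂_θ g_{θr} - ∂_θ g_{rθ}) = (1/2)(1/r^2)((2*r) + (0) - (0)) = 1/r
Γ^θ_{φ φ} = (1/2) g^{θθ} (∂_φ g_{θφ} + ∂_φ g_{θφ} - ∂_θ g_{φφ}) = (1/2)(1/r^2)((0) + (0) - (r^2*sin(2*θ))) = -sin(2*θ)/2
Γ^φ_{r φ} = (1/2) g^{φφ} (∂_r g_{φφ} + ∂_φ g_{φr} - ∂_φ g_{rφ}) = (1/2)(1/(r^2*sin(θ)^2))((2*r*sin(θ)^2) + (0) - (0)) = 1/r
Γ^φ_{θ φ} = (1/2) g^{φφ} (∂_θ g_{φφ} + ∂_φ g_{φθ} - ∂_φ g_{θφ}) = (1/2)(1/(r^2*sin(θ)^2))((r^2*sin(2*θ)) + (0) - (0)) = 1/tan(θ)
All other Christoffel symbols are zero.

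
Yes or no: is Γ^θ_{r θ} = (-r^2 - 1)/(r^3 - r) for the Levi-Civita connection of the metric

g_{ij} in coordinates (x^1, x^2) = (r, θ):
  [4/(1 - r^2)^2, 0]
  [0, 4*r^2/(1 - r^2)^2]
Γ^θ_{r θ} = (1/2) g^{θθ} (∂_r g_{θθ} + ∂_θ g_{θr} - ∂_θ g_{rθ}) = (1/2)((1 - r^2)^2/(4*r^2))((-8*(r^3 + r)/(r^2 - 1)^3) + (0) - (0)) = (-r^2 - 1)/(r^3 - r)
This equals the proposed value (-r^2 - 1)/(r^3 - r).
Yes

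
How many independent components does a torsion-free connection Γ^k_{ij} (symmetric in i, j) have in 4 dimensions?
Γ^k_{ij} has n choices for the upper index and n(n+1)/2 independent symmetric lower index pairs.
Total = 4 × 4×5/2 = 4 × 10 = 40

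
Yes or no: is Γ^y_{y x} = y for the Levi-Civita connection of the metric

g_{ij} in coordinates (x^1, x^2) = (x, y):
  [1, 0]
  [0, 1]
Γ^y_{y x} = (1/2) g^{yy} (∂_y g_{yx} + ∂_x g_{yy} - ∂_y g_{yx}) = (1/2)(1)((0) + (0) - (0)) = 0
This differs from the proposed value y.
No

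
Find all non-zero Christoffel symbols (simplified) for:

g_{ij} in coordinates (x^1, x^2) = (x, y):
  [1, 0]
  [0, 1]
Using Γ^k_{ij} = (1/2) g^{km} (∂_i g_{mj} + ∂_j g_{mi} - ∂_m g_{ij}); the metric is diagonal, so only the m = k term contributes.
Every metric component is constant, so all ∂_m g_{ij} = 0 and every Christoffel symbol vanishes.
All Christoffel symbols are zero.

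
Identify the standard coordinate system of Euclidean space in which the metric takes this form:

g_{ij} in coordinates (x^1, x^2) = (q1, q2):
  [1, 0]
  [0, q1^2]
The line element ds^2 = dq1^2 + q1^2 dq2^2 is dr^2 + r^2 dθ^2 with q1 = r, q2 = θ.
polar coordinates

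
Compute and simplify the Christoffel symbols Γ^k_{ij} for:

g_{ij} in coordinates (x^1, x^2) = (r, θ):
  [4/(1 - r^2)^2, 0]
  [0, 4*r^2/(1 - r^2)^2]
Using Γ^k_{ij} = (1/2) g^{km} (∂_i g_{mj} + ∂_j g_{mi} - ∂_m g_{ij}); the metric is diagonal, so only the m = k term contributes.
Non-zero symbols (using the symmetry Γ^k_{ij} = Γ^k_{ji}):
Γ^r_{r r} = (1/2) g^{rr} (∂_r g_{rr} + ∂_r g_{rr} - ∂_r g_{rr}) = (1/2)((1 - r^2)^2/4)((16*r/(1 - r^2)^3) + (16*r/(1 - r^2)^3) - (16*r/(1 - r^2)^3)) = 2*r/(1 - r^2)
Γ^r_{θ θ} = (1/2) g^{rr} (∂_θ g_{rθ} + ∂_θ g_{rθ} - ∂_r g_{θθ}) = (1/2)((1 - r^2)^2/4)((0) + (0) - (-8*(r^3 + r)/(r^2 - 1)^3)) = (r^3 + r)/(r^2 - 1)
Γ^θ_{r θ} = (1/2) g^{θθ} (∂_r g_{θθ} + ∂_θ g_{θr} - ∂_θ g_{rθ}) = (1/2)((1 - r^2)^2/(4*r^2))((-8*(r^3 + r)/(r^2 - 1)^3) + (0) - (0)) = (-r^2 - 1)/(r^3 - r)
All other Christoffel symbols are zero.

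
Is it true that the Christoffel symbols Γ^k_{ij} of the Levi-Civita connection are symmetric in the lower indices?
The Levi-Civita connection is torsion-free, which is exactly Γ^k_{ij} = Γ^k_{ji}.
Yes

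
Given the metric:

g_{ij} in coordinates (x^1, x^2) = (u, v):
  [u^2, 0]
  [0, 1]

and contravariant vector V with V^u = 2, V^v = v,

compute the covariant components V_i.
V_i = g_{ij} V^j:
V_u = (u^2)(2) + (0)(v) = 2*u^2
V_v = (0)(2) + (1)(v) = v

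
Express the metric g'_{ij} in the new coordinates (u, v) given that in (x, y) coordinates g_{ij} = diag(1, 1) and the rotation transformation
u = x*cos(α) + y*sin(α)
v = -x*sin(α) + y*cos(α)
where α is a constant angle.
Invert the transformation: x = u*cos(α) - v*sin(α), y = u*sin(α) + v*cos(α)
g'_{ij} = (∂x^k/∂x'^i)(∂x^l/∂x'^j) g_{kl}; with g_{kl} = δ_{kl} this is Σ_k (∂x^k/∂x'^i)(∂x^k/∂x'^j).
Jacobian: ∂x/∂u = cos(α), ∂x/∂v = -sin(α), ∂y/∂u = sin(α), ∂y/∂v = cos(α)
g'_{uu} = (cos(α))(cos(α)) + (sin(α))(sin(α)) = 1
g'_{uv} = (cos(α))(-sin(α)) + (sin(α))(cos(α)) = 0
g'_{vv} = (-sin(α))(-sin(α)) + (cos(α))(cos(α)) = 1
g'_{ij} = diag(1, 1)
The Euclidean metric is invariant under rotations.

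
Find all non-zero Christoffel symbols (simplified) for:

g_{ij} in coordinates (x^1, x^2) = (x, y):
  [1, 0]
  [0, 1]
Using Γ^k_{ij} = (1/2) g^{km} (∂_i g_{mj} + ∂_j g_{mi} - ∂_m g_{ij}); the metric is diagonal, so only the m = k term contributes.
Every metric component is constant, so all ∂_m g_{ij} = 0 and every Christoffel symbol vanishes.
All Christoffel symbols are zero.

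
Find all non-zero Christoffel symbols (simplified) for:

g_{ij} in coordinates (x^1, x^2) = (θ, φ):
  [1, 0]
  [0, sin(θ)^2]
Using Γ^k_{ij} = (1/2) g^{km} (∂_i g_{mj} + ∂_j g_{mi} - ∂_m g_{ij}); the metric is diagonal, so only the m = k term contributes.
Non-zero symbols (using the symmetry Γ^k_{ij} = Γ^k_{ji}):
Γ^θ_{φ φ} = (1/2) g^{θθ} (∂_φ g_{θφ} + ∂_φ g_{θφ} - ∂_θ g_{φφ}) = (1/2)(1)((0) + (0) - (sin(2*θ))) = -sin(2*θ)/2
Γ^φ_{θ φ} = (1/2) g^{φφ} (∂_θ g_{φφ} + ∂_φ g_{φθ} - ∂_φ g_{θφ}) = (1/2)(1/sin(θ)^2)((sin(2*θ)) + (0) - (0)) = 1/tan(θ)
All other Christoffel symbols are zero.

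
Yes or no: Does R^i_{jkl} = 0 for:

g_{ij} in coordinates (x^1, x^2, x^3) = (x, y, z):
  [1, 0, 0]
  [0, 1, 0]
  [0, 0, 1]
All metric components are constant, so every Christoffel symbol vanishes and R^i_{jkl} = 0.
Yes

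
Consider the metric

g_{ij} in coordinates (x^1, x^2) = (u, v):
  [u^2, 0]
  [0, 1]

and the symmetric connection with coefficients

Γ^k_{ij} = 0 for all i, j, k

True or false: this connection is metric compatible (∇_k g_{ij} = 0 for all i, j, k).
Using ∇_k g_{ij} = ∂_k g_{ij} - Γ^m_{ki} g_{mj} - Γ^m_{kj} g_{im}:
∇_u g_{uu} = (2*u) - (0) - (0) = 2*u ≠ 0
So the connection is not metric compatible (it is not the Levi-Civita connection).
False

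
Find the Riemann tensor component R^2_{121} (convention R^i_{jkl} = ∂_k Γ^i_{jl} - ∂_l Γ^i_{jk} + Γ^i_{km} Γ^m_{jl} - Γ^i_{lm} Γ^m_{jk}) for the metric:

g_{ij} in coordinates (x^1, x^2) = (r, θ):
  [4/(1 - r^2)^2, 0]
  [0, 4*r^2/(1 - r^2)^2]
Non-zero Christoffel symbols (Γ^k_{ij} = Γ^k_{ji}):
Γ^r_{r r} = 2*r/(1 - r^2)
Γ^r_{θ θ} = (r^3 + r)/(r^2 - 1)
Γ^θ_{r θ} = (-r^2 - 1)/(r^3 - r)
R^θ_{r θ r} = ∂_θ Γ^θ_{r r} - ∂_r Γ^θ_{r θ} + Γ^θ_{θ m} Γ^m_{r r} - Γ^θ_{r m} Γ^m_{r θ}
  = (0) - ((r^4 + 4*r^2 - 1)/(r^3 - r)^2) + (2*(r^2 + 1)/(r^2 - 1)^2) - ((r^2 + 1)^2/(r^3 - r)^2) = -4/(r^2 - 1)^2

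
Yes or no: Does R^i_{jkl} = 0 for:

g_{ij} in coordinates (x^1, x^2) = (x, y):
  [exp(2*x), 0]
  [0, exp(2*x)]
Non-zero Christoffel symbols:
Γ^x_{x x} = 1
Γ^x_{y y} = -1
Γ^y_{x y} = 1
Ricci tensor: R_{xx} = 0, R_{xy} = 0, R_{yy} = 0
All R_{ij} vanish; in 2 dimensions the Riemann tensor is fully determined by the Ricci tensor, so R^i_{jkl} = 0: the metric is flat (curvilinear coordinates on flat space).
Yes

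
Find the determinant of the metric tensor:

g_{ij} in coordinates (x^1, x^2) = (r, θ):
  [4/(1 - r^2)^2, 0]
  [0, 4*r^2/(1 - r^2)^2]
For a 2×2 metric: det(g) = g_{11}·g_{22} - g_{12}·g_{21}
= (4/(1 - r^2)^2)·(4*r^2/(1 - r^2)^2) - (0)·(0)
= 16*r^2/(1 - r^2)^4 - 0
det(g) = 16*r^2/(1 - r^2)^4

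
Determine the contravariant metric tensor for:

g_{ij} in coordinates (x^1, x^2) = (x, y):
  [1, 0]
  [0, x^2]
The metric is diagonal, so g^{ij} is diagonal with entries 1/g_{ii}: diag(1, 1/(x^2)).
g^{ij}:
  [1, 0]
  [0, 1/x^2]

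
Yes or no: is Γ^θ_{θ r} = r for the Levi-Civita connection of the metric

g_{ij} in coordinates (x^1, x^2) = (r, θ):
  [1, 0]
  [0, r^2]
Γ^θ_{θ r} = (1/2) g^{θθ} (∂_θ g_{θr} + ∂_r g_{θθ} - ∂_θ g_{θr}) = (1/2)(1/r^2)((0) + (2*r) - (0)) = 1/r
This differs from the proposed value r.
No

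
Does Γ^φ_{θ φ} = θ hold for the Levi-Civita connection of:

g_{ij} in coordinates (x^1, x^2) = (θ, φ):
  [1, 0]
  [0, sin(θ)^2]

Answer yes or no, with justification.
Γ^φ_{θ φ} = (1/2) g^{φφ} (∂_θ g_{φφ} + ∂_φ g_{φθ} - ∂_φ g_{θφ}) = (1/2)(1/sin(θ)^2)((sin(2*θ)) + (0) - (0)) = 1/tan(θ)
This differs from the proposed value θ.
No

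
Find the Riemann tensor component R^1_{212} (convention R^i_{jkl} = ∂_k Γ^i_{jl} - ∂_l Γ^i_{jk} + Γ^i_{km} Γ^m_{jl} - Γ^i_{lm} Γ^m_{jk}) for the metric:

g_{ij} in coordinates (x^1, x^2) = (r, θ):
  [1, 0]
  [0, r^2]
Non-zero Christoffel symbols (Γ^k_{ij} = Γ^k_{ji}):
Γ^r_{θ θ} = -r
Γ^θ_{r θ} = 1/r
R^r_{θ r θ} = ∂_r Γ^r_{θ θ} - ∂_θ Γ^r_{θ r} + Γ^r_{r m} Γ^m_{θ θ} - Γ^r_{θ m} Γ^m_{θ r}
  = (-1) - (0) + (0) - (-1) = 0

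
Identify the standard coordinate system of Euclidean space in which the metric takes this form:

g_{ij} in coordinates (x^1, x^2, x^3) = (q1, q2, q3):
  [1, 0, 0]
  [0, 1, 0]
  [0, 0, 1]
All components are constant and the metric is the identity, i.e. orthonormal rectilinear coordinates.
Cartesian (3D) coordinates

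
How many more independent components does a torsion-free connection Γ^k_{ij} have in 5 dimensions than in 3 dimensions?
Independent components in n dimensions: n × n(n+1)/2 = n^2(n+1)/2.
5D: 5 × 15 = 75
3D: 3 × 6 = 18
Difference = 75 - 18 = 57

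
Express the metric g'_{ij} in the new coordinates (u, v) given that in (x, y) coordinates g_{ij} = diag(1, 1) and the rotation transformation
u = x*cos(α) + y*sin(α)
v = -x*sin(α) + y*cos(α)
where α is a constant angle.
Invert the transformation: x = u*cos(α) - v*sin(α), y = u*sin(α) + v*cos(α)
g'_{ij} = (∂x^k/∂x'^i)(∂x^l/∂x'^j) g_{kl}; with g_{kl} = δ_{kl} this is Σ_k (∂x^k/∂x'^i)(∂x^k/∂x'^j).
Jacobian: ∂x/∂u = cos(α), ∂x/∂v = -sin(α), ∂y/∂u = sin(α), ∂y/∂v = cos(α)
g'_{uu} = (cos(α))(cos(α)) + (sin(α))(sin(α)) = 1
g'_{uv} = (cos(α))(-sin(α)) + (sin(α))(cos(α)) = 0
g'_{vv} = (-sin(α))(-sin(α)) + (cos(α))(cos(α)) = 1
g'_{ij} = diag(1, 1)
The Euclidean metric is invariant under rotations.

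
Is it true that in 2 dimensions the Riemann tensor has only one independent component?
The number of independent components is n^2(n^2-1)/12 = 4·3/12 = 1 for n = 2 (e.g. R_{1212}).
Yes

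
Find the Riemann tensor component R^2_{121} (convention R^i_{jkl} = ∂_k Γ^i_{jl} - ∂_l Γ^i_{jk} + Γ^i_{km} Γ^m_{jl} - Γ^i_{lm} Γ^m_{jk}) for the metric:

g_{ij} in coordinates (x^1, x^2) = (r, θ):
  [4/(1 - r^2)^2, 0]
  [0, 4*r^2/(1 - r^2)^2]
Non-zero Christoffel symbols (Γ^k_{ij} = Γ^k_{ji}):
Γ^r_{r r} = 2*r/(1 - r^2)
Γ^r_{θ θ} = (r^3 + r)/(r^2 - 1)
Γ^θ_{r θ} = (-r^2 - 1)/(r^3 - r)
R^θ_{r θ r} = ∂_θ Γ^θ_{r r} - ∂_r Γ^θ_{r θ} + Γ^θ_{θ m} Γ^m_{r r} - Γ^θ_{r m} Γ^m_{r θ}
  = (0) - ((r^4 + 4*r^2 - 1)/(r^3 - r)^2) + (2*(r^2 + 1)/(r^2 - 1)^2) - ((r^2 + 1)^2/(r^3 - r)^2) = -4/(r^2 - 1)^2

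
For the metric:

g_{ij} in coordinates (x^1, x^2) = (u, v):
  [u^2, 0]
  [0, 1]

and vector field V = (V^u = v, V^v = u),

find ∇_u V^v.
Non-zero Christoffel symbols:
Γ^u_{u u} = 1/u
∇_u V^v = ∂_u V^v + Γ^v_{u j} V^j
  = (1) + (0)(v) + (0)(u)
  = 1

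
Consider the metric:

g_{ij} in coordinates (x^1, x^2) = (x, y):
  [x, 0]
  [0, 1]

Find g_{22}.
With x^1 = x, x^2 = y, g_{22} = g_{yy} is the row-2, column-2 entry of the matrix.
g_{22} = 1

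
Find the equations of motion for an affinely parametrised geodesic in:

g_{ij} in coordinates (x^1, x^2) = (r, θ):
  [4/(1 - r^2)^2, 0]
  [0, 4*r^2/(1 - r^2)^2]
Geodesic equation: d^2x^k/dλ^2 + Γ^k_{ij} (dx^i/dλ)(dx^j/dλ) = 0.
Non-zero Christoffel symbols:
Γ^r_{r r} = 2*r/(1 - r^2)
Γ^r_{θ θ} = (r^3 + r)/(r^2 - 1)
Γ^θ_{r θ} = (-r^2 - 1)/(r^3 - r)
Substituting (the symmetric pair Γ^k_{ij}, Γ^k_{ji} combines into a factor 2):
d^2r/dλ^2 + (2*r/(1 - r^2)) (dr/dλ)^2 + ((r^3 + r)/(r^2 - 1)) (dθ/dλ)^2 = 0
d^2θ/dλ^2 + ((-2*r^2 - 2)/(r^3 - r)) (dr/dλ)(dθ/dλ) = 0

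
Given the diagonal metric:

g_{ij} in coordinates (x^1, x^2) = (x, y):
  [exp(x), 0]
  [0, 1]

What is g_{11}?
With x^1 = x, x^2 = y, g_{11} = g_{xx} is the row-1, column-1 entry of the matrix.
g_{11} = exp(x)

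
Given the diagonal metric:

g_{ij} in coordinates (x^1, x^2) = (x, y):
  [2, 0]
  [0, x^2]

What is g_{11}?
With x^1 = x, x^2 = y, g_{11} = g_{xx} is the row-1, column-1 entry of the matrix.
g_{11} = 2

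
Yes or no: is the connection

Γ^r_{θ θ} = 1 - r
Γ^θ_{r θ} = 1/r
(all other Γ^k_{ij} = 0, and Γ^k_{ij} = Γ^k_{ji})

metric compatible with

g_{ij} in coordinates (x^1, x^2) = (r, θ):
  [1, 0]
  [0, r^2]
Using ∇_k g_{ij} = ∂_k g_{ij} - Γ^m_{ki} g_{mj} - Γ^m_{kj} g_{im}:
∇_θ g_{rθ} = (0) - (r) - (1 - r) = -1 ≠ 0
So the connection is not metric compatible (it is not the Levi-Civita connection).
No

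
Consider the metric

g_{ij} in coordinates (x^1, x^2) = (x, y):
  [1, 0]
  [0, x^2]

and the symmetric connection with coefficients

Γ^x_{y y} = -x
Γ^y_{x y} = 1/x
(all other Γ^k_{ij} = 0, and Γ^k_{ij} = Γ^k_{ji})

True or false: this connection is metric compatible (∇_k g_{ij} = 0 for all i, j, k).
Using ∇_k g_{ij} = ∂_k g_{ij} - Γ^m_{ki} g_{mj} - Γ^m_{kj} g_{im}:
e.g. ∇_x g_{yy} = (2*x) - (x) - (x) = 0
Every component ∇_k g_{ij} vanishes: the connection is metric compatible.
True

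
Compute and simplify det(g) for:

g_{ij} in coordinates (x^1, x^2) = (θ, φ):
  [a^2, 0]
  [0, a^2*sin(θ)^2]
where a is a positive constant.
For a 2×2 metric: det(g) = g_{11}·g_{22} - g_{12}·g_{21}
= (a^2)·(a^2*sin(θ)^2) - (0)·(0)
= a^4*sin(θ)^2 - 0
det(g) = a^4*sin(θ)^2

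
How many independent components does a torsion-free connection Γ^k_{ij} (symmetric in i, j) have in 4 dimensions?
Γ^k_{ij} has n choices for the upper index and n(n+1)/2 independent symmetric lower index pairs.
Total = 4 × 4×5/2 = 4 × 10 = 40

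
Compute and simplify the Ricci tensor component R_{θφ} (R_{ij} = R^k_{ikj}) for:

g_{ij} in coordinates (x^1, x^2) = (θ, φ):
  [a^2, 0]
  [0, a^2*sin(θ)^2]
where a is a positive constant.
Non-zero Christoffel symbols (Γ^k_{ij} = Γ^k_{ji}):
Γ^θ_{φ φ} = -sin(2*θ)/2
Γ^φ_{θ φ} = 1/tan(θ)
R^θ_{θ θ φ} = 0 (a repeated index in an antisymmetric pair)
R^φ_{θ φ φ} = 0 (a repeated index in an antisymmetric pair)
R_{θφ} = R^θ_{θ θ φ} + R^φ_{θ φ φ} = (0) + (0) = 0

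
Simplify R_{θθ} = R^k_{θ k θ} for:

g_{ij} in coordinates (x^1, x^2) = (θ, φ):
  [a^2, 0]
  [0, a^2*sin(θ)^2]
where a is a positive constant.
Non-zero Christoffel symbols (Γ^k_{ij} = Γ^k_{ji}):
Γ^θ_{φ φ} = -sin(2*θ)/2
Γ^φ_{θ φ} = 1/tan(θ)
R^θ_{θ θ θ} = 0 (a repeated index in an antisymmetric pair)
R^φ_{θ φ θ} = ∂_φ Γ^φ_{θ θ} - ∂_θ Γ^φ_{θ φ} + Γ^φ_{φ m} Γ^m_{θ θ} - Γ^φ_{θ m} Γ^m_{θ φ}
  = (0) - (-1/sin(θ)^2) + (0) - (1/tan(θ)^2) = 1
R_{θθ} = R^θ_{θ θ θ} + R^φ_{θ φ θ} = (0) + (1) = 1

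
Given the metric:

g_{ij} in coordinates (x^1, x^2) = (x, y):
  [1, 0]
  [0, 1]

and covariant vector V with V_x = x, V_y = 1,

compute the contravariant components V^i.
Inverse metric (diagonal): g^{xx} = 1, g^{yy} = 1
V^i = g^{ij} V_j:
V^x = (1)(x) + (0)(1) = x
V^y = (0)(x) + (1)(1) = 1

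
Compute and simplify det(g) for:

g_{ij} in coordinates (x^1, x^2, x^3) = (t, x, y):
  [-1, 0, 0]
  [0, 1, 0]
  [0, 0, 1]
Diagonal metric: det(g) = g_{11}·g_{22}·g_{33}
= (-1)·(1)·(1)
det(g) = -1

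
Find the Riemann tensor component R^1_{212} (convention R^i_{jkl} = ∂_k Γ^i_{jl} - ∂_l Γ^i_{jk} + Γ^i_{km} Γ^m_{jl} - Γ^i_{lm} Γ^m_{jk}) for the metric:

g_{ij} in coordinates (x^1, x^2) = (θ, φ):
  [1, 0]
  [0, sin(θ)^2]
Non-zero Christoffel symbols (Γ^k_{ij} = Γ^k_{ji}):
Γ^θ_{φ φ} = -sin(2*θ)/2
Γ^φ_{θ φ} = 1/tan(θ)
R^θ_{φ θ φ} = ∂_θ Γ^θ_{φ φ} - ∂_φ Γ^θ_{φ θ} + Γ^θ_{θ m} Γ^m_{φ φ} - Γ^θ_{φ m} Γ^m_{φ θ}
  = (-cos(2*θ)) - (0) + (0) - (-cos(θ)^2) = sin(θ)^2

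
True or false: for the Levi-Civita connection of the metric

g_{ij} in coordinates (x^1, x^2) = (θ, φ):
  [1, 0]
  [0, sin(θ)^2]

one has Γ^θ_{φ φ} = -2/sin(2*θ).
Γ^θ_{φ φ} = (1/2) g^{θθ} (∂_φ g_{θφ} + ∂_φ g_{θφ} - ∂_θ g_{φφ}) = (1/2)(1)((0) + (0) - (sin(2*θ))) = -sin(2*θ)/2
This differs from the proposed value -2/sin(2*θ).
False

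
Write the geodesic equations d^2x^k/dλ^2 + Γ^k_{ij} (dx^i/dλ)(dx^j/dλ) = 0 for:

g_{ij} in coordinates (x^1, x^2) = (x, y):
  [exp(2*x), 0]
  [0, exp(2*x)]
Geodesic equation: d^2x^k/dλ^2 + Γ^k_{ij} (dx^i/dλ)(dx^j/dλ) = 0.
Non-zero Christoffel symbols:
Γ^x_{x x} = 1
Γ^x_{y y} = -1
Γ^y_{x y} = 1
Substituting (the symmetric pair Γ^k_{ij}, Γ^k_{ji} combines into a factor 2):
d^2x/dλ^2 + (dx/dλ)^2 - (dy/dλ)^2 = 0
d^2y/dλ^2 + 2 (dx/dλ)(dy/dλ) = 0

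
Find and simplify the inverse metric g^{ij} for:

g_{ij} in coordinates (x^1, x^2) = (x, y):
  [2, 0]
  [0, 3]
The metric is diagonal, so g^{ij} is diagonal with entries 1/g_{ii}: diag(1/2, 1/3).
g^{ij}:
  [1/2, 0]
  [0, 1/3]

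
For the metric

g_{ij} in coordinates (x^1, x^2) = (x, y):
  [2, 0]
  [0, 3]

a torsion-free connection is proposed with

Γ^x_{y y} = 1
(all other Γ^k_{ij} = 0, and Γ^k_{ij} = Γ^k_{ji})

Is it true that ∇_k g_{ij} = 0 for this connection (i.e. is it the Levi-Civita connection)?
Using ∇_k g_{ij} = ∂_k g_{ij} - Γ^m_{ki} g_{mj} - Γ^m_{kj} g_{im}:
∇_y g_{xy} = (0) - (0) - (2) = -2 ≠ 0
So the connection is not metric compatible (it is not the Levi-Civita connection).
No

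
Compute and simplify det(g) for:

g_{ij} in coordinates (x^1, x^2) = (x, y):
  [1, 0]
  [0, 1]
For a 2×2 metric: det(g) = g_{11}·g_{22} - g_{12}·g_{21}
= (1)·(1) - (0)·(0)
= 1 - 0
det(g) = 1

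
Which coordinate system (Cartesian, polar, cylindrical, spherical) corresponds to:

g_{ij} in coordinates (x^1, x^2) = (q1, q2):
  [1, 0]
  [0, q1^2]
The line element ds^2 = dq1^2 + q1^2 dq2^2 is dr^2 + r^2 dθ^2 with q1 = r, q2 = θ.
polar coordinates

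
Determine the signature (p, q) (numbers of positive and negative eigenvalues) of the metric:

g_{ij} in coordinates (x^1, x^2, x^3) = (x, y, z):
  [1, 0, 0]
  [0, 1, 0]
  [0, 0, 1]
The metric is diagonal, so its eigenvalues are the diagonal entries: 1, 1, 1 (at a generic point, where coordinate-dependent entries are positive).
3 positive, 0 negative.
(3, 0) - Riemannian (positive definite)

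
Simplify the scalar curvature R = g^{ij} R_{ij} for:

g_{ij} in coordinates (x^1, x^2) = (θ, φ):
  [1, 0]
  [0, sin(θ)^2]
Non-zero Christoffel symbols (Γ^k_{ij} = Γ^k_{ji}):
Γ^θ_{φ φ} = -sin(2*θ)/2
Γ^φ_{θ φ} = 1/tan(θ)
Ricci tensor (R_{ij} = R^k_{ikj}): R_{θθ} = 1, R_{θφ} = 0, R_{φφ} = sin(θ)^2
Inverse metric: g^{θθ} = 1, g^{φφ} = 1/sin(θ)^2
R = g^{ij} R_{ij} = (1)(1) + (1/sin(θ)^2)(sin(θ)^2) = 2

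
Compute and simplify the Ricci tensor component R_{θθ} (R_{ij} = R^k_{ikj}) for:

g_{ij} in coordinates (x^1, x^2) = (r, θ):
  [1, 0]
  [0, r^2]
Non-zero Christoffel symbols (Γ^k_{ij} = Γ^k_{ji}):
Γ^r_{θ θ} = -r
Γ^θ_{r θ} = 1/r
R^r_{θ r θ} = ∂_r Γ^r_{θ θ} - ∂_θ Γ^r_{θ r} + Γ^r_{r m} Γ^m_{θ θ} - Γ^r_{θ m} Γ^m_{θ r}
  = (-1) - (0) + (0) - (-1) = 0
R^θ_{θ θ θ} = 0 (a repeated index in an antisymmetric pair)
R_{θθ} = R^r_{θ r θ} + R^θ_{θ θ θ} = (0) + (0) = 0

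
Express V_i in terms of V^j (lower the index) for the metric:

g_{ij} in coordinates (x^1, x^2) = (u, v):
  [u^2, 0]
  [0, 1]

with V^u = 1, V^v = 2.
V_i = g_{ij} V^j:
V_u = (u^2)(1) + (0)(2) = u^2
V_v = (0)(1) + (1)(2) = 2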